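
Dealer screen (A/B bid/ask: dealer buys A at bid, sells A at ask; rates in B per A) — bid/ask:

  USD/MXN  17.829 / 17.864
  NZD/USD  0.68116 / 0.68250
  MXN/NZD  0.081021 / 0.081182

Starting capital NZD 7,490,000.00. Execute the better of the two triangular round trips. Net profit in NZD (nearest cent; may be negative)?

Net profit: NZD 77,295.71

Best loop NZD → MXN → USD → NZD:
NZD 7,490,000.00 ÷ 0.081182 (buy MXN at ask) = MXN 92,261,831.44
MXN 92,261,831.44 ÷ 17.864 (buy USD at ask) = USD 5,164,679.32
USD 5,164,679.32 ÷ 0.68250 (buy NZD at ask) = NZD 7,567,295.71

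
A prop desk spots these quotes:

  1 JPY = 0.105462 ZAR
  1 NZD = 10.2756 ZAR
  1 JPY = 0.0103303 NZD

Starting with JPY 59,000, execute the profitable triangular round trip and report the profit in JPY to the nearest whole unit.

Profit: JPY 385

Profitable loop is JPY → NZD → ZAR → JPY:
JPY 59,000 × 0.0103303 = NZD 609.49
NZD 609.49 × 10.2756 = ZAR 6,262.85
ZAR 6,262.85 ÷ 0.105462 = JPY 59,385
Profit = JPY 59,385 − JPY 59,000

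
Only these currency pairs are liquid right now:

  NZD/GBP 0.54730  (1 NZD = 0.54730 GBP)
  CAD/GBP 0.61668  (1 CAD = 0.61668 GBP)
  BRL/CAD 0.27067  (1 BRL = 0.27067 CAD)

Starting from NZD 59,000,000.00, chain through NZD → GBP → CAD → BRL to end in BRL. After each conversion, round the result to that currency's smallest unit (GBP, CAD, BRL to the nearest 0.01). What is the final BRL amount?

NZD 59,000,000.00 × 0.54730 = GBP 32,290,700.00
GBP 32,290,700.00 ÷ 0.61668 = CAD 52,362,165.14
CAD 52,362,165.14 ÷ 0.27067 = BRL 193,453,892.71

BRL 193,453,892.71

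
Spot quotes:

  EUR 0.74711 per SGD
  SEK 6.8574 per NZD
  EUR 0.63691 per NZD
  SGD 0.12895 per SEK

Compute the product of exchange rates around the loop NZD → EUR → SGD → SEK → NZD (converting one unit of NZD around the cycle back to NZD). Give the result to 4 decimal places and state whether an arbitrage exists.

0.9641 (arbitrage exists)

Around NZD → EUR → SGD → SEK → NZD: 1 × 0.63691 ÷ 0.74711 ÷ 0.12895 ÷ 6.8574 = 0.964079
Product < 1; profitable direction is NZD → SEK → SGD → EUR → NZD.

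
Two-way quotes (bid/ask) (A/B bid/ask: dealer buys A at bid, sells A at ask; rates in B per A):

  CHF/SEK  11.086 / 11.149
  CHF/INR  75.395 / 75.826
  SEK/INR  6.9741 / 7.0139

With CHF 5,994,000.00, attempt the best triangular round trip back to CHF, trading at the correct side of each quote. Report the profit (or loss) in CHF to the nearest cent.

Best loop CHF → SEK → INR → CHF:
CHF 5,994,000.00 × 11.086 (sell CHF at bid) = SEK 66,449,484.00
SEK 66,449,484.00 × 6.9741 (sell SEK at bid) = INR 463,425,346.36
INR 463,425,346.36 ÷ 75.826 (buy CHF at ask) = CHF 6,111,694.49

Net profit: CHF 117,694.49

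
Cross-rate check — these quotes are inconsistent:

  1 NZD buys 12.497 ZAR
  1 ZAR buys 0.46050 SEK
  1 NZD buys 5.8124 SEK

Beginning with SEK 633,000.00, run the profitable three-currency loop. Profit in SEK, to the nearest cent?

Profitable loop is SEK → ZAR → NZD → SEK:
SEK 633,000.00 ÷ 0.46050 = ZAR 1,374,592.83
ZAR 1,374,592.83 ÷ 12.497 = NZD 109,993.83
NZD 109,993.83 × 5.8124 = SEK 639,328.11
Profit = SEK 639,328.11 − SEK 633,000.00

Profit: SEK 6,328.11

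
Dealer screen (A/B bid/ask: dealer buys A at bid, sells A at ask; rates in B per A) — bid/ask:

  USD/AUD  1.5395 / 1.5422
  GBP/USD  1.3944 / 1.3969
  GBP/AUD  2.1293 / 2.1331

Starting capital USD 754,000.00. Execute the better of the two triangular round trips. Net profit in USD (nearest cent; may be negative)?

Best loop USD → AUD → GBP → USD:
USD 754,000.00 × 1.5395 (sell USD at bid) = AUD 1,160,783.00
AUD 1,160,783.00 ÷ 2.1331 (buy GBP at ask) = GBP 544,176.55
GBP 544,176.55 × 1.3944 (sell GBP at bid) = USD 758,799.78

Net profit: USD 4,799.78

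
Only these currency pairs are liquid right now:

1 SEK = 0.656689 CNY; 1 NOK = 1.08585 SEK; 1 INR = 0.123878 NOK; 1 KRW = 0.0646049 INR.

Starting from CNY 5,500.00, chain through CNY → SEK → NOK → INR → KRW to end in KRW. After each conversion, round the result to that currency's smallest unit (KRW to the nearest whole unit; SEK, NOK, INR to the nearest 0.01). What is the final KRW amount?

KRW 963,770

CNY 5,500.00 ÷ 0.656689 = SEK 8,375.35
SEK 8,375.35 ÷ 1.08585 = NOK 7,713.17
NOK 7,713.17 ÷ 0.123878 = INR 62,264.24
INR 62,264.24 ÷ 0.0646049 = KRW 963,770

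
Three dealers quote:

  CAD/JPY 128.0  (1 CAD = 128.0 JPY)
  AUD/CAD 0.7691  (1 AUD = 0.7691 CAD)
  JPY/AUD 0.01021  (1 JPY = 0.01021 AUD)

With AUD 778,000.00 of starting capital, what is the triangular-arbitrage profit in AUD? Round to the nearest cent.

Profit: AUD 3,984.46

Profitable loop is AUD → CAD → JPY → AUD:
AUD 778,000.00 × 0.7691 = CAD 598,359.80
CAD 598,359.80 × 128.0 = JPY 76,590,054
JPY 76,590,054 × 0.01021 = AUD 781,984.46
Profit = AUD 781,984.46 − AUD 778,000.00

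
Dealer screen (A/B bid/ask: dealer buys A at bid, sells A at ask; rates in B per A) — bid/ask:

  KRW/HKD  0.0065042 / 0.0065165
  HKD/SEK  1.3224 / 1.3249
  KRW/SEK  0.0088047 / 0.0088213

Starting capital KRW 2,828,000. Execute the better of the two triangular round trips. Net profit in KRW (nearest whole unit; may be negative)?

Best loop KRW → SEK → HKD → KRW:
KRW 2,828,000 × 0.0088047 (sell KRW at bid) = SEK 24,899.69
SEK 24,899.69 ÷ 1.3249 (buy HKD at ask) = HKD 18,793.64
HKD 18,793.64 ÷ 0.0065165 (buy KRW at ask) = KRW 2,884,008

Net profit: KRW 56,008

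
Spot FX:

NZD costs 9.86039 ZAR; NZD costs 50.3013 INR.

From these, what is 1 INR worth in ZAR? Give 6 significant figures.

1 INR ÷ 50.3013 = 0.0198802 NZD
0.0198802 NZD × 9.86039 = 0.196027 ZAR

INR/ZAR = 0.196027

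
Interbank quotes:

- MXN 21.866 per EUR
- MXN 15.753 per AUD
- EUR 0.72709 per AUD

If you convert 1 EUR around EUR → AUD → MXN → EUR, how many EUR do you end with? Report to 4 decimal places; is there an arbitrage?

Around EUR → AUD → MXN → EUR: 1 ÷ 0.72709 × 15.753 ÷ 21.866 = 0.990845
Product < 1; profitable direction is EUR → MXN → AUD → EUR.

0.9908 (arbitrage exists)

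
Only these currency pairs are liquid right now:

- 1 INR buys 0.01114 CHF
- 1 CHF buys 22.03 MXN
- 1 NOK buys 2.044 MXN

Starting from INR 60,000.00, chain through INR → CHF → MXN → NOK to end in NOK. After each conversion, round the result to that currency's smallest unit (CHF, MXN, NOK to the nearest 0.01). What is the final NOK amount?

NOK 7,203.94

INR 60,000.00 × 0.01114 = CHF 668.40
CHF 668.40 × 22.03 = MXN 14,724.85
MXN 14,724.85 ÷ 2.044 = NOK 7,203.94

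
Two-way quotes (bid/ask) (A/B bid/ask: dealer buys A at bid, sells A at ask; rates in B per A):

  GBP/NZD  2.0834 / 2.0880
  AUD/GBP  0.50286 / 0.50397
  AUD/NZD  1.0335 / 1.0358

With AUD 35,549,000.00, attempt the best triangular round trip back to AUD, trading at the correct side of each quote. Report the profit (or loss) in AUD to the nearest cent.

Best loop AUD → GBP → NZD → AUD:
AUD 35,549,000.00 × 0.50286 (sell AUD at bid) = GBP 17,876,170.14
GBP 17,876,170.14 × 2.0834 (sell GBP at bid) = NZD 37,243,212.87
NZD 37,243,212.87 ÷ 1.0358 (buy AUD at ask) = AUD 35,955,988.48

Net profit: AUD 406,988.48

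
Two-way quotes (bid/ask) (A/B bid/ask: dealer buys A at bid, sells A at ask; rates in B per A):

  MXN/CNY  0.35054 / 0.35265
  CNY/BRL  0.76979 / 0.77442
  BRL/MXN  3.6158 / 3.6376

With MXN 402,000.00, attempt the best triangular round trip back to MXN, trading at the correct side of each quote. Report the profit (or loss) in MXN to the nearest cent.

Best loop MXN → BRL → CNY → MXN:
MXN 402,000.00 ÷ 3.6376 (buy BRL at ask) = BRL 110,512.43
BRL 110,512.43 ÷ 0.77442 (buy CNY at ask) = CNY 142,703.48
CNY 142,703.48 ÷ 0.35265 (buy MXN at ask) = MXN 404,660.36

Net profit: MXN 2,660.36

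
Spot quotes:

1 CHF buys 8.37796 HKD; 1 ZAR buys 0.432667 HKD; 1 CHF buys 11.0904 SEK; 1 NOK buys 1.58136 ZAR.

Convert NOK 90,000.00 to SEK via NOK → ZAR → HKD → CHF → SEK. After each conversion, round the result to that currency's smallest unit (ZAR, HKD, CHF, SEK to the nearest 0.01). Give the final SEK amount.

SEK 81,514.66

NOK 90,000.00 × 1.58136 = ZAR 142,322.40
ZAR 142,322.40 × 0.432667 = HKD 61,578.21
HKD 61,578.21 ÷ 8.37796 = CHF 7,350.02
CHF 7,350.02 × 11.0904 = SEK 81,514.66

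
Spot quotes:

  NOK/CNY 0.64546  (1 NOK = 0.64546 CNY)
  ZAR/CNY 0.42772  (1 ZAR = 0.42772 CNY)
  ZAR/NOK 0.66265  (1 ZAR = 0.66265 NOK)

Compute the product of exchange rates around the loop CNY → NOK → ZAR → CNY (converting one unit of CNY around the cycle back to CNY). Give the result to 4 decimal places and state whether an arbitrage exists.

1.0000 (no arbitrage)

Around CNY → NOK → ZAR → CNY: 1 ÷ 0.64546 ÷ 0.66265 × 0.42772 = 1.000014
Product ≈ 1 (deviation 0.001%, within rounding noise).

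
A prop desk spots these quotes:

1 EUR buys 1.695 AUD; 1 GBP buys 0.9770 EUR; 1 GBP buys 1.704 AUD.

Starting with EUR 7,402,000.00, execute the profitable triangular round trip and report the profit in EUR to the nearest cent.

Profit: EUR 214,481.73

Profitable loop is EUR → GBP → AUD → EUR:
EUR 7,402,000.00 ÷ 0.9770 = GBP 7,576,253.84
GBP 7,576,253.84 × 1.704 = AUD 12,909,936.54
AUD 12,909,936.54 ÷ 1.695 = EUR 7,616,481.73
Profit = EUR 7,616,481.73 − EUR 7,402,000.00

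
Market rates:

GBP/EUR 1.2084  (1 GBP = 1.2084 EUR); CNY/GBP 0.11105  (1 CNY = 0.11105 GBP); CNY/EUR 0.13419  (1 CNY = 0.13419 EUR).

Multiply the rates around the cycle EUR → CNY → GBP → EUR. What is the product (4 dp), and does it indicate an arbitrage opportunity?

Around EUR → CNY → GBP → EUR: 1 ÷ 0.13419 × 0.11105 × 1.2084 = 1.000021
Product ≈ 1 (deviation 0.002%, within rounding noise).

1.0000 (no arbitrage)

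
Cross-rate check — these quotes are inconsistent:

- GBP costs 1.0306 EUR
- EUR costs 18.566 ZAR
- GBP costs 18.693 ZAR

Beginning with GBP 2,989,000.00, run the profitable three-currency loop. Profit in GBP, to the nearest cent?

Profitable loop is GBP → EUR → ZAR → GBP:
GBP 2,989,000.00 × 1.0306 = EUR 3,080,463.40
EUR 3,080,463.40 × 18.566 = ZAR 57,191,883.48
ZAR 57,191,883.48 ÷ 18.693 = GBP 3,059,534.77
Profit = GBP 3,059,534.77 − GBP 2,989,000.00

Profit: GBP 70,534.77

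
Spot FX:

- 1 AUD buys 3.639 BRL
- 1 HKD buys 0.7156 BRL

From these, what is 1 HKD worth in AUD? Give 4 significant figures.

HKD/AUD = 0.1966

1 HKD × 0.7156 = 0.7156 BRL
0.7156 BRL ÷ 3.639 = 0.196647 AUD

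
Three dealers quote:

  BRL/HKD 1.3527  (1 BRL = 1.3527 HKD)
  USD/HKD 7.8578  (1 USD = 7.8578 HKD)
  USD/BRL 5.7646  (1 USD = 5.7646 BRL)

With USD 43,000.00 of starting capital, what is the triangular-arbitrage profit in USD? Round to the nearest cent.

Profitable loop is USD → HKD → BRL → USD:
USD 43,000.00 × 7.8578 = HKD 337,885.40
HKD 337,885.40 ÷ 1.3527 = BRL 249,785.91
BRL 249,785.91 ÷ 5.7646 = USD 43,331.00
Profit = USD 43,331.00 − USD 43,000.00

Profit: USD 331.00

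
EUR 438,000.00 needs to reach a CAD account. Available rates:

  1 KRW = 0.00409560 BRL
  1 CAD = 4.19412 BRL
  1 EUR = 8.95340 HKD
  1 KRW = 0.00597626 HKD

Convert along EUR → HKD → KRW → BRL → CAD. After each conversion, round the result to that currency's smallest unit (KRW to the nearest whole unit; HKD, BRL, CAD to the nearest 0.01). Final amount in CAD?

EUR 438,000.00 × 8.95340 = HKD 3,921,589.20
HKD 3,921,589.20 ÷ 0.00597626 = KRW 656,194,543
KRW 656,194,543 × 0.00409560 = BRL 2,687,510.37
BRL 2,687,510.37 ÷ 4.19412 = CAD 640,780.51

CAD 640,780.51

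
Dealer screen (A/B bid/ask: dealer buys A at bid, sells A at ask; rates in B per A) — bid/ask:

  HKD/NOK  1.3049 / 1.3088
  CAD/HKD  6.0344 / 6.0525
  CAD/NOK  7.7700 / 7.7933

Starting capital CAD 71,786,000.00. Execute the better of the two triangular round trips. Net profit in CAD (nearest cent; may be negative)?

Best loop CAD → HKD → NOK → CAD:
CAD 71,786,000.00 × 6.0344 (sell CAD at bid) = HKD 433,185,438.40
HKD 433,185,438.40 × 1.3049 (sell HKD at bid) = NOK 565,263,678.57
NOK 565,263,678.57 ÷ 7.7933 (buy CAD at ask) = CAD 72,532,005.51

Net profit: CAD 746,005.51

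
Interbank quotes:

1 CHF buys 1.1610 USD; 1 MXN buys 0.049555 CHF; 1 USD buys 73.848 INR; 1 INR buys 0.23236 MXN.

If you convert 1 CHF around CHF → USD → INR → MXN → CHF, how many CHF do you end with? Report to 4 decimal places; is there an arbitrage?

Around CHF → USD → INR → MXN → CHF: 1 × 1.1610 × 73.848 × 0.23236 × 0.049555 = 0.987233
Product < 1; profitable direction is CHF → MXN → INR → USD → CHF.

0.9872 (arbitrage exists)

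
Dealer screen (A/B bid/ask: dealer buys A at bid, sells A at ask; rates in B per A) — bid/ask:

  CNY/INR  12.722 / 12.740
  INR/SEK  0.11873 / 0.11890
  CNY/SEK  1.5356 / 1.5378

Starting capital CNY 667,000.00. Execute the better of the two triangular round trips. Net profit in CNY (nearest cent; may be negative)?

Net profit: CNY 9,164.95

Best loop CNY → SEK → INR → CNY:
CNY 667,000.00 × 1.5356 (sell CNY at bid) = SEK 1,024,245.20
SEK 1,024,245.20 ÷ 0.11890 (buy INR at ask) = INR 8,614,341.46
INR 8,614,341.46 ÷ 12.740 (buy CNY at ask) = CNY 676,164.95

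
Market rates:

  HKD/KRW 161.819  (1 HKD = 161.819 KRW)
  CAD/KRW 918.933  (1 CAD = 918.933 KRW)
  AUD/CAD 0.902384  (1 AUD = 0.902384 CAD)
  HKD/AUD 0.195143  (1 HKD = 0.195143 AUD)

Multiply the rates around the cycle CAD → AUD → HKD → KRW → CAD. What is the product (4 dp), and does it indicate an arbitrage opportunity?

1.0000 (no arbitrage)

Around CAD → AUD → HKD → KRW → CAD: 1 ÷ 0.902384 ÷ 0.195143 × 161.819 ÷ 918.933 = 1.000003
Product ≈ 1 (deviation 0.000%, within rounding noise).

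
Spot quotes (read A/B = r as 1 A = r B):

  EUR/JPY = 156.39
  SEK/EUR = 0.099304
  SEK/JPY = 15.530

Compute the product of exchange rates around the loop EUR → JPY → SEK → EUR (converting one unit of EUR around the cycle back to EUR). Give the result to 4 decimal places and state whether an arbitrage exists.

Around EUR → JPY → SEK → EUR: 1 × 156.39 ÷ 15.530 × 0.099304 = 1.000010
Product ≈ 1 (deviation 0.001%, within rounding noise).

1.0000 (no arbitrage)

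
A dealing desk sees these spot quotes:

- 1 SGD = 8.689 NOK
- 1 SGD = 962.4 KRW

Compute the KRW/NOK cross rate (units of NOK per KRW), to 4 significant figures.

KRW/NOK = 0.009028

1 KRW ÷ 962.4 = 0.00103907 SGD
0.00103907 SGD × 8.689 = 0.00902847 NOK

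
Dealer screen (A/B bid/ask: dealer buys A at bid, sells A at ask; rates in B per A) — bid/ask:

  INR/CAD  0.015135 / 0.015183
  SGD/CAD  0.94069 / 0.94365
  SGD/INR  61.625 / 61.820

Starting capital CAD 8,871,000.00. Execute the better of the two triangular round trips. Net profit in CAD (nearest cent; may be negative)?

Net profit: CAD 19,629.53

Best loop CAD → INR → SGD → CAD:
CAD 8,871,000.00 ÷ 0.015183 (buy INR at ask) = INR 584,271,883.03
INR 584,271,883.03 ÷ 61.820 (buy SGD at ask) = SGD 9,451,178.96
SGD 9,451,178.96 × 0.94069 (sell SGD at bid) = CAD 8,890,629.53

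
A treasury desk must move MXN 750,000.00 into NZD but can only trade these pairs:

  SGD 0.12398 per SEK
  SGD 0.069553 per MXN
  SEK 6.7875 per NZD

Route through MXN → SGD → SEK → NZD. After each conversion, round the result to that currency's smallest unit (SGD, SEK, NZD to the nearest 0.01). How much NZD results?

NZD 61,989.15

MXN 750,000.00 × 0.069553 = SGD 52,164.75
SGD 52,164.75 ÷ 0.12398 = SEK 420,751.33
SEK 420,751.33 ÷ 6.7875 = NZD 61,989.15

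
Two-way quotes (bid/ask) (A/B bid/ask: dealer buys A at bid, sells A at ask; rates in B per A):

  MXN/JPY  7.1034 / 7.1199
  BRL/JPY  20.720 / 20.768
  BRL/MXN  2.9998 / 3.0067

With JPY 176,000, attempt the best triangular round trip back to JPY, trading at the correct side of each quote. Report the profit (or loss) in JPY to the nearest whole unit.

Best loop JPY → BRL → MXN → JPY:
JPY 176,000 ÷ 20.768 (buy BRL at ask) = BRL 8,474.58
BRL 8,474.58 × 2.9998 (sell BRL at bid) = MXN 25,422.03
MXN 25,422.03 × 7.1034 (sell MXN at bid) = JPY 180,583

Net profit: JPY 4,583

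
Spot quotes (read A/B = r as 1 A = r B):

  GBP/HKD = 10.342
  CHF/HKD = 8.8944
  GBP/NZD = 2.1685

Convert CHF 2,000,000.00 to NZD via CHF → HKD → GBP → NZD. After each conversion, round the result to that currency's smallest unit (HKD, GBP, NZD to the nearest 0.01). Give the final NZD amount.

CHF 2,000,000.00 × 8.8944 = HKD 17,788,800.00
HKD 17,788,800.00 ÷ 10.342 = GBP 1,720,054.15
GBP 1,720,054.15 × 2.1685 = NZD 3,729,937.42

NZD 3,729,937.42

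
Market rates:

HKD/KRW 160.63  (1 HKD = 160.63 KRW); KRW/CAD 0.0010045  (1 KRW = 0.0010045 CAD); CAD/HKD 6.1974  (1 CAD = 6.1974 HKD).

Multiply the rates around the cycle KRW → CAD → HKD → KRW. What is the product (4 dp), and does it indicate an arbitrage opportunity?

1.0000 (no arbitrage)

Around KRW → CAD → HKD → KRW: 1 × 0.0010045 × 6.1974 × 160.63 = 0.999968
Product ≈ 1 (deviation 0.003%, within rounding noise).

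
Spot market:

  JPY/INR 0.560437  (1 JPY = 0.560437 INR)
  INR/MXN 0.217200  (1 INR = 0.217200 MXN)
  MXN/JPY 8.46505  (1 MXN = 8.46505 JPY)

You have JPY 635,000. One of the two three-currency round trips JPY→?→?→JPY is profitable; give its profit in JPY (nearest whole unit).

Profitable loop is JPY → INR → MXN → JPY:
JPY 635,000 × 0.560437 = INR 355,877.49
INR 355,877.49 × 0.217200 = MXN 77,296.59
MXN 77,296.59 × 8.46505 = JPY 654,320
Profit = JPY 654,320 − JPY 635,000

Profit: JPY 19,320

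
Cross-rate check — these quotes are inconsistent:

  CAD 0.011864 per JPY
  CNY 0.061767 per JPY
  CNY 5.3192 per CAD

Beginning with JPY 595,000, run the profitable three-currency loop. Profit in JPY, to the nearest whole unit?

Profit: JPY 12,908

Profitable loop is JPY → CAD → CNY → JPY:
JPY 595,000 × 0.011864 = CAD 7,059.08
CAD 7,059.08 × 5.3192 = CNY 37,548.66
CNY 37,548.66 ÷ 0.061767 = JPY 607,908
Profit = JPY 607,908 − JPY 595,000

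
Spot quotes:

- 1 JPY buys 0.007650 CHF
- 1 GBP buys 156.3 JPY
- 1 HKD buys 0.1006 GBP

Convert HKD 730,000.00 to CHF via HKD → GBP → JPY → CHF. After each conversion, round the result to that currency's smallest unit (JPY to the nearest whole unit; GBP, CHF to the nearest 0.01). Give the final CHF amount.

HKD 730,000.00 × 0.1006 = GBP 73,438.00
GBP 73,438.00 × 156.3 = JPY 11,478,359
JPY 11,478,359 × 0.007650 = CHF 87,809.45

CHF 87,809.45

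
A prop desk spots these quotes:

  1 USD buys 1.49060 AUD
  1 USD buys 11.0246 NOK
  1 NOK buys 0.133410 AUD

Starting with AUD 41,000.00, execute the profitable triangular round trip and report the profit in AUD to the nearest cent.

Profitable loop is AUD → NOK → USD → AUD:
AUD 41,000.00 ÷ 0.133410 = NOK 307,323.29
NOK 307,323.29 ÷ 11.0246 = USD 27,876.14
USD 27,876.14 × 1.49060 = AUD 41,552.17
Profit = AUD 41,552.17 − AUD 41,000.00

Profit: AUD 552.17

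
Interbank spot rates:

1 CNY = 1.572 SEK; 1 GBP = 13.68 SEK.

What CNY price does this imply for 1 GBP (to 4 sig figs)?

1 GBP × 13.68 = 13.68 SEK
13.68 SEK ÷ 1.572 = 8.70229 CNY

GBP/CNY = 8.702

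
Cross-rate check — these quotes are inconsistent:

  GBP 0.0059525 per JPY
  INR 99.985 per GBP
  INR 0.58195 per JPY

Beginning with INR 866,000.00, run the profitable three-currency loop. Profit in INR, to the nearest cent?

Profitable loop is INR → JPY → GBP → INR:
INR 866,000.00 ÷ 0.58195 = JPY 1,488,100
JPY 1,488,100 × 0.0059525 = GBP 8,857.92
GBP 8,857.92 × 99.985 = INR 885,658.87
Profit = INR 885,658.87 − INR 866,000.00

Profit: INR 19,658.87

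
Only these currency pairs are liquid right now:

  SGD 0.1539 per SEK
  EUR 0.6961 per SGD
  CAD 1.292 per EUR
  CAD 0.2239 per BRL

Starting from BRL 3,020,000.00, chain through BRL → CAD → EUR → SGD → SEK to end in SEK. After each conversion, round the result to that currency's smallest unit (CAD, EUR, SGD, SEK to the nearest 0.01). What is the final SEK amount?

BRL 3,020,000.00 × 0.2239 = CAD 676,178.00
CAD 676,178.00 ÷ 1.292 = EUR 523,357.59
EUR 523,357.59 ÷ 0.6961 = SGD 751,842.54
SGD 751,842.54 ÷ 0.1539 = SEK 4,885,266.67

SEK 4,885,266.67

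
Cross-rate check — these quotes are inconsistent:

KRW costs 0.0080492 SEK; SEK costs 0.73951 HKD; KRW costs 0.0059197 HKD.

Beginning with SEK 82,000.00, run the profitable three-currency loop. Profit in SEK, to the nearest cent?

Profit: SEK 453.85

Profitable loop is SEK → HKD → KRW → SEK:
SEK 82,000.00 × 0.73951 = HKD 60,639.82
HKD 60,639.82 ÷ 0.0059197 = KRW 10,243,732
KRW 10,243,732 × 0.0080492 = SEK 82,453.85
Profit = SEK 82,453.85 − SEK 82,000.00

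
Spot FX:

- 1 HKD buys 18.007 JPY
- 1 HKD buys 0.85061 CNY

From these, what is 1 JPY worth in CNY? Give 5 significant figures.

1 JPY ÷ 18.007 = 0.055534 HKD
0.055534 HKD × 0.85061 = 0.0472377 CNY

JPY/CNY = 0.047238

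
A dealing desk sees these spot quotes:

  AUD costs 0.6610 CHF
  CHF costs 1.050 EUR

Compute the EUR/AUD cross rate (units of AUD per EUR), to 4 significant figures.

EUR/AUD = 1.441

1 EUR ÷ 1.050 = 0.952381 CHF
0.952381 CHF ÷ 0.6610 = 1.44082 AUD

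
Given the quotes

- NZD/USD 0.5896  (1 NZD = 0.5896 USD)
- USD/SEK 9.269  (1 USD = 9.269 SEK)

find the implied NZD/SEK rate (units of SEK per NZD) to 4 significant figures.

NZD/SEK = 5.465

1 NZD × 0.5896 = 0.5896 USD
0.5896 USD × 9.269 = 5.465 SEK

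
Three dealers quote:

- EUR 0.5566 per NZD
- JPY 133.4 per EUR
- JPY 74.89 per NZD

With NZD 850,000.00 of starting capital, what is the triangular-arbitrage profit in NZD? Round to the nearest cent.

Profitable loop is NZD → JPY → EUR → NZD:
NZD 850,000.00 × 74.89 = JPY 63,656,500
JPY 63,656,500 ÷ 133.4 = EUR 477,185.16
EUR 477,185.16 ÷ 0.5566 = NZD 857,321.52
Profit = NZD 857,321.52 − NZD 850,000.00

Profit: NZD 7,321.52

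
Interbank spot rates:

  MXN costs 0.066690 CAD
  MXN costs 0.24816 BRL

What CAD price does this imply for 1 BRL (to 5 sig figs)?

1 BRL ÷ 0.24816 = 4.02966 MXN
4.02966 MXN × 0.066690 = 0.268738 CAD

BRL/CAD = 0.26874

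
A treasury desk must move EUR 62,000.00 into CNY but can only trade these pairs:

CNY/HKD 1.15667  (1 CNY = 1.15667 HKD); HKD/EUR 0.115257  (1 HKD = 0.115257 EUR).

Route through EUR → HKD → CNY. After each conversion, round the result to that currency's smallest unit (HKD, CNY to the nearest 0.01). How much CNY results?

CNY 465,066.34

EUR 62,000.00 ÷ 0.115257 = HKD 537,928.28
HKD 537,928.28 ÷ 1.15667 = CNY 465,066.34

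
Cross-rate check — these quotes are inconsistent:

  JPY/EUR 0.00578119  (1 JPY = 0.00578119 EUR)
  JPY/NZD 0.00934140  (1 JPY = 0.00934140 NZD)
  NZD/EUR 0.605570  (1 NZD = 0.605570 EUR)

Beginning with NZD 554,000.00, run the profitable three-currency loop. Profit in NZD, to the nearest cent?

Profitable loop is NZD → JPY → EUR → NZD:
NZD 554,000.00 ÷ 0.00934140 = JPY 59,305,886
JPY 59,305,886 × 0.00578119 = EUR 342,858.59
EUR 342,858.59 ÷ 0.605570 = NZD 566,175.00
Profit = NZD 566,175.00 − NZD 554,000.00

Profit: NZD 12,175.00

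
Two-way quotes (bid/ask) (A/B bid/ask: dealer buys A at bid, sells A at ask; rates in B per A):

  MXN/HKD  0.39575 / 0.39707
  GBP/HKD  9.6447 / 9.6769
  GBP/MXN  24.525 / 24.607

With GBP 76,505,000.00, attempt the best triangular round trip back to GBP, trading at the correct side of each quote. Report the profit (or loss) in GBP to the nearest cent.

Best loop GBP → MXN → HKD → GBP:
GBP 76,505,000.00 × 24.525 (sell GBP at bid) = MXN 1,876,285,125.00
MXN 1,876,285,125.00 × 0.39575 (sell MXN at bid) = HKD 742,539,838.22
HKD 742,539,838.22 ÷ 9.6769 (buy GBP at ask) = GBP 76,733,234.63

Net profit: GBP 228,234.63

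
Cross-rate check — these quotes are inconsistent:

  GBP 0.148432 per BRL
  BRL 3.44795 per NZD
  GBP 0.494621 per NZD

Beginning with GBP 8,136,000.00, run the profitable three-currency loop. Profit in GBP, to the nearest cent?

Profit: GBP 282,348.24

Profitable loop is GBP → NZD → BRL → GBP:
GBP 8,136,000.00 ÷ 0.494621 = NZD 16,448,957.89
NZD 16,448,957.89 × 3.44795 = BRL 56,715,184.35
BRL 56,715,184.35 × 0.148432 = GBP 8,418,348.24
Profit = GBP 8,418,348.24 − GBP 8,136,000.00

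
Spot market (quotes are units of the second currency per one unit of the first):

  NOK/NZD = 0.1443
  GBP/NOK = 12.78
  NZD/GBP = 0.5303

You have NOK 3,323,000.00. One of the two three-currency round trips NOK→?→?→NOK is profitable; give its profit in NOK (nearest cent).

Profitable loop is NOK → GBP → NZD → NOK:
NOK 3,323,000.00 ÷ 12.78 = GBP 260,015.65
GBP 260,015.65 ÷ 0.5303 = NZD 490,318.03
NZD 490,318.03 ÷ 0.1443 = NOK 3,397,907.32
Profit = NOK 3,397,907.32 − NOK 3,323,000.00

Profit: NOK 74,907.32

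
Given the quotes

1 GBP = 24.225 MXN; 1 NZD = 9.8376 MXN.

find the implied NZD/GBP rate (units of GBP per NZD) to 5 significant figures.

1 NZD × 9.8376 = 9.8376 MXN
9.8376 MXN ÷ 24.225 = 0.406093 GBP

NZD/GBP = 0.40609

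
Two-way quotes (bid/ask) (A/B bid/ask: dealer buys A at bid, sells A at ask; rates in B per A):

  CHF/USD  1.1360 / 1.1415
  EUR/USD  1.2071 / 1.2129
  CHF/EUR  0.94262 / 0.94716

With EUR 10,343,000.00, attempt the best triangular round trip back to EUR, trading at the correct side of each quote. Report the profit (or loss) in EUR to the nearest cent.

Best loop EUR → USD → CHF → EUR:
EUR 10,343,000.00 × 1.2071 (sell EUR at bid) = USD 12,485,035.30
USD 12,485,035.30 ÷ 1.1415 (buy CHF at ask) = CHF 10,937,394.04
CHF 10,937,394.04 × 0.94262 (sell CHF at bid) = EUR 10,309,806.37

Net result: EUR -33,193.63 (no profitable arbitrage after spreads)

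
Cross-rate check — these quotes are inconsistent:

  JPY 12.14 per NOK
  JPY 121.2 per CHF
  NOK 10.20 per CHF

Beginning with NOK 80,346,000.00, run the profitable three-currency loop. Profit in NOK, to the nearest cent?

Profitable loop is NOK → JPY → CHF → NOK:
NOK 80,346,000.00 × 12.14 = JPY 975,400,440
JPY 975,400,440 ÷ 121.2 = CHF 8,047,858.42
CHF 8,047,858.42 × 10.20 = NOK 82,088,155.84
Profit = NOK 82,088,155.84 − NOK 80,346,000.00

Profit: NOK 1,742,155.84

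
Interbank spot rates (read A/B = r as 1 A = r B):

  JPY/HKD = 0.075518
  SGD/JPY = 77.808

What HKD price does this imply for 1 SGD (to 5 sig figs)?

1 SGD × 77.808 = 77.808 JPY
77.808 JPY × 0.075518 = 5.8759 HKD

SGD/HKD = 5.8759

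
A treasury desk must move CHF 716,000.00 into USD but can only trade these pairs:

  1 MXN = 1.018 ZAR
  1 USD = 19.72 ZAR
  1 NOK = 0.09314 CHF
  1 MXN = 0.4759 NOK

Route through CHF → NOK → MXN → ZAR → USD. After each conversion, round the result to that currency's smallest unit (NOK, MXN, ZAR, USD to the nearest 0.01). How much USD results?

USD 833,876.92

CHF 716,000.00 ÷ 0.09314 = NOK 7,687,352.37
NOK 7,687,352.37 ÷ 0.4759 = MXN 16,153,293.49
MXN 16,153,293.49 × 1.018 = ZAR 16,444,052.77
ZAR 16,444,052.77 ÷ 19.72 = USD 833,876.92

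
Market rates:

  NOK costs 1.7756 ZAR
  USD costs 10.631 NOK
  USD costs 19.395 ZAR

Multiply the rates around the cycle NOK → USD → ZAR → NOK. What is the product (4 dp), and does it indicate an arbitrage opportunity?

Around NOK → USD → ZAR → NOK: 1 ÷ 10.631 × 19.395 ÷ 1.7756 = 1.027473
Product > 1; profitable direction is NOK → USD → ZAR → NOK.

1.0275 (arbitrage exists)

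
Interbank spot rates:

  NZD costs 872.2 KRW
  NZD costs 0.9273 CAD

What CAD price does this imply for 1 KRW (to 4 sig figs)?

1 KRW ÷ 872.2 = 0.00114653 NZD
0.00114653 NZD × 0.9273 = 0.00106317 CAD

KRW/CAD = 0.001063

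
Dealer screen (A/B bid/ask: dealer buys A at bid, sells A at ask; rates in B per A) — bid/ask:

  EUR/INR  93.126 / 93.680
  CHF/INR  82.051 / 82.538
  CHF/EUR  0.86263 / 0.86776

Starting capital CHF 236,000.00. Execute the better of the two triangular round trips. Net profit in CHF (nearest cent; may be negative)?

Net profit: CHF 2,204.18

Best loop CHF → INR → EUR → CHF:
CHF 236,000.00 × 82.051 (sell CHF at bid) = INR 19,364,036.00
INR 19,364,036.00 ÷ 93.680 (buy EUR at ask) = EUR 206,704.06
EUR 206,704.06 ÷ 0.86776 (buy CHF at ask) = CHF 238,204.18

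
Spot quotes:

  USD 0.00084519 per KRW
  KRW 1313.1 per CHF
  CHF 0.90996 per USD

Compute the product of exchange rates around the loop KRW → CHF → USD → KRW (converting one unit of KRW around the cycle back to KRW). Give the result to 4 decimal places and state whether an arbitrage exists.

Around KRW → CHF → USD → KRW: 1 ÷ 1313.1 ÷ 0.90996 ÷ 0.00084519 = 0.990206
Product < 1; profitable direction is KRW → USD → CHF → KRW.

0.9902 (arbitrage exists)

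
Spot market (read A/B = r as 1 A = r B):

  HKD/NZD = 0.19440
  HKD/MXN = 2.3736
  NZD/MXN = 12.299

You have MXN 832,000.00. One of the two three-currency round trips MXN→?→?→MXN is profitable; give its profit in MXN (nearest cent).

Profit: MXN 6,073.01

Profitable loop is MXN → HKD → NZD → MXN:
MXN 832,000.00 ÷ 2.3736 = HKD 350,522.41
HKD 350,522.41 × 0.19440 = NZD 68,141.56
NZD 68,141.56 × 12.299 = MXN 838,073.01
Profit = MXN 838,073.01 − MXN 832,000.00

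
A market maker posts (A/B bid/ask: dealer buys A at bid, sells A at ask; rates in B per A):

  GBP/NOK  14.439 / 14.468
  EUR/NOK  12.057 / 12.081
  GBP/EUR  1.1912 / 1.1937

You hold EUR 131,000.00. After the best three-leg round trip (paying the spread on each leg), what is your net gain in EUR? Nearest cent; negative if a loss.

Best loop EUR → GBP → NOK → EUR:
EUR 131,000.00 ÷ 1.1937 (buy GBP at ask) = GBP 109,742.82
GBP 109,742.82 × 14.439 (sell GBP at bid) = NOK 1,584,576.53
NOK 1,584,576.53 ÷ 12.081 (buy EUR at ask) = EUR 131,162.70

Net profit: EUR 162.70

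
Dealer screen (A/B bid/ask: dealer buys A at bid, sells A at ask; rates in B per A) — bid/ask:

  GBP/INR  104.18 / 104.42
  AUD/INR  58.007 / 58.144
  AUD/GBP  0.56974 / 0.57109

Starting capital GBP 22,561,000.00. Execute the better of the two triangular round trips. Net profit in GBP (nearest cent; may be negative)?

Net profit: GBP 470,090.63

Best loop GBP → INR → AUD → GBP:
GBP 22,561,000.00 × 104.18 (sell GBP at bid) = INR 2,350,404,980.00
INR 2,350,404,980.00 ÷ 58.144 (buy AUD at ask) = AUD 40,423,861.10
AUD 40,423,861.10 × 0.56974 (sell AUD at bid) = GBP 23,031,090.63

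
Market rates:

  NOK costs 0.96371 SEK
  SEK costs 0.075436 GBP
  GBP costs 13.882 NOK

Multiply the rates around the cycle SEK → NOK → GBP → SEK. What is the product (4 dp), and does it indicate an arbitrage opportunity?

0.9909 (arbitrage exists)

Around SEK → NOK → GBP → SEK: 1 ÷ 0.96371 ÷ 13.882 ÷ 0.075436 = 0.990884
Product < 1; profitable direction is SEK → GBP → NOK → SEK.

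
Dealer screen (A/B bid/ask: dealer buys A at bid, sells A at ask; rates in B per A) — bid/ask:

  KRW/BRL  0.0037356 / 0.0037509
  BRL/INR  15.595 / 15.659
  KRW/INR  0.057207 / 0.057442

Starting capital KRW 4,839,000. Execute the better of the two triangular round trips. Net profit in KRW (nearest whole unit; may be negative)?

Best loop KRW → BRL → INR → KRW:
KRW 4,839,000 × 0.0037356 (sell KRW at bid) = BRL 18,076.57
BRL 18,076.57 × 15.595 (sell BRL at bid) = INR 281,904.08
INR 281,904.08 ÷ 0.057442 (buy KRW at ask) = KRW 4,907,630

Net profit: KRW 68,630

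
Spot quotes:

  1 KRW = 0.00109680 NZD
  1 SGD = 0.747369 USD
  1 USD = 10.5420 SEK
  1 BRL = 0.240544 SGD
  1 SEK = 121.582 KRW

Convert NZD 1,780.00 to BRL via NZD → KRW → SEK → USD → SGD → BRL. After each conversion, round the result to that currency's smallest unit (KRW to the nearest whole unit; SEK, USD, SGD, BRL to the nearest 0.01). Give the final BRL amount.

NZD 1,780.00 ÷ 0.00109680 = KRW 1,622,903
KRW 1,622,903 ÷ 121.582 = SEK 13,348.22
SEK 13,348.22 ÷ 10.5420 = USD 1,266.19
USD 1,266.19 ÷ 0.747369 = SGD 1,694.20
SGD 1,694.20 ÷ 0.240544 = BRL 7,043.20

BRL 7,043.20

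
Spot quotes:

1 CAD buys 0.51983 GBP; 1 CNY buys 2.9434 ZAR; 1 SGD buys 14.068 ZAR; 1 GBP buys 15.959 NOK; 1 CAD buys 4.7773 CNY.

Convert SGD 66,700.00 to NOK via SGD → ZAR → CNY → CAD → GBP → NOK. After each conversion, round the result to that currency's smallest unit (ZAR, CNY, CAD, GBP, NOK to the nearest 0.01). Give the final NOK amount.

SGD 66,700.00 × 14.068 = ZAR 938,335.60
ZAR 938,335.60 ÷ 2.9434 = CNY 318,793.10
CNY 318,793.10 ÷ 4.7773 = CAD 66,730.81
CAD 66,730.81 × 0.51983 = GBP 34,688.68
GBP 34,688.68 × 15.959 = NOK 553,596.64

NOK 553,596.64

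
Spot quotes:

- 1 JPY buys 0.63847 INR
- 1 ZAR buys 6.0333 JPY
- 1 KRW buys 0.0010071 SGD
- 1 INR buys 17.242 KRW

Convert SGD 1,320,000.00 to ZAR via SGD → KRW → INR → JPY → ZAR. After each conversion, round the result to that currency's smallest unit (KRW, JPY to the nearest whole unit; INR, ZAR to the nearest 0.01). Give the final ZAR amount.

SGD 1,320,000.00 ÷ 0.0010071 = KRW 1,310,694,072
KRW 1,310,694,072 ÷ 17.242 = INR 76,017,519.55
INR 76,017,519.55 ÷ 0.63847 = JPY 119,062,007
JPY 119,062,007 ÷ 6.0333 = ZAR 19,734,143.34

ZAR 19,734,143.34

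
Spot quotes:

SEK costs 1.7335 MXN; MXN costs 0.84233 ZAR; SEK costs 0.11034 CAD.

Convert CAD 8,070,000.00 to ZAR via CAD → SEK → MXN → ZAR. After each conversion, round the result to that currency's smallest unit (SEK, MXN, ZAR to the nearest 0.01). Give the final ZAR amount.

ZAR 106,793,954.81

CAD 8,070,000.00 ÷ 0.11034 = SEK 73,137,574.77
SEK 73,137,574.77 × 1.7335 = MXN 126,783,985.86
MXN 126,783,985.86 × 0.84233 = ZAR 106,793,954.81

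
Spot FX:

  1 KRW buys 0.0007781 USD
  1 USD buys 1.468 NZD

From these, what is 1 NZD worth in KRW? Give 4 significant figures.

NZD/KRW = 875.5

1 NZD ÷ 1.468 = 0.681199 USD
0.681199 USD ÷ 0.0007781 = 875.464 KRW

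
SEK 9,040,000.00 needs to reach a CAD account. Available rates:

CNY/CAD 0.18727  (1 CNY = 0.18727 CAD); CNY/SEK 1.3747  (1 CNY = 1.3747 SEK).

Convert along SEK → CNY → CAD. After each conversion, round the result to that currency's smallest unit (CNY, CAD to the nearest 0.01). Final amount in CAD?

SEK 9,040,000.00 ÷ 1.3747 = CNY 6,575,980.21
CNY 6,575,980.21 × 0.18727 = CAD 1,231,483.81

CAD 1,231,483.81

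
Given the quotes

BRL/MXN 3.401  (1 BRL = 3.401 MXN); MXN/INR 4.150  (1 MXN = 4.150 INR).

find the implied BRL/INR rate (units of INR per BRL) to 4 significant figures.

BRL/INR = 14.11

1 BRL × 3.401 = 3.401 MXN
3.401 MXN × 4.150 = 14.1142 INR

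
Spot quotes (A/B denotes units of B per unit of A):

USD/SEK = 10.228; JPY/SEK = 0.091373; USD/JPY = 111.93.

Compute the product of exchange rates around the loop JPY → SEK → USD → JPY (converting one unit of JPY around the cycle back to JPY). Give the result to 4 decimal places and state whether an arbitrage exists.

Around JPY → SEK → USD → JPY: 1 × 0.091373 ÷ 10.228 × 111.93 = 0.999939
Product ≈ 1 (deviation 0.006%, within rounding noise).

0.9999 (no arbitrage)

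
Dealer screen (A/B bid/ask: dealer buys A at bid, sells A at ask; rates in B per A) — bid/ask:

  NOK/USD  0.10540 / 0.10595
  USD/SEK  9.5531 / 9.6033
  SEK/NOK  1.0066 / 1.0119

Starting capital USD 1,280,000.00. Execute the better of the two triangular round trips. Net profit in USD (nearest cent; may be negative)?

Net profit: USD 17,334.09

Best loop USD → SEK → NOK → USD:
USD 1,280,000.00 × 9.5531 (sell USD at bid) = SEK 12,227,968.00
SEK 12,227,968.00 × 1.0066 (sell SEK at bid) = NOK 12,308,672.59
NOK 12,308,672.59 × 0.10540 (sell NOK at bid) = USD 1,297,334.09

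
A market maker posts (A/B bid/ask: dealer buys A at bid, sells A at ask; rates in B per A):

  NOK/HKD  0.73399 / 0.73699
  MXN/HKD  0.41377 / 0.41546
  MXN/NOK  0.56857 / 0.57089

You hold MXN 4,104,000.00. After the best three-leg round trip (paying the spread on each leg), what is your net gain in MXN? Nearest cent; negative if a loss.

Net profit: MXN 18,419.84

Best loop MXN → NOK → HKD → MXN:
MXN 4,104,000.00 × 0.56857 (sell MXN at bid) = NOK 2,333,411.28
NOK 2,333,411.28 × 0.73399 (sell NOK at bid) = HKD 1,712,700.55
HKD 1,712,700.55 ÷ 0.41546 (buy MXN at ask) = MXN 4,122,419.84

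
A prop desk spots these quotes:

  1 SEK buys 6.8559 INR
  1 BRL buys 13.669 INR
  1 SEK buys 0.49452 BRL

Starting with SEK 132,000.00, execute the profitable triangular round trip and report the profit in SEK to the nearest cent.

Profit: SEK 1,880.65

Profitable loop is SEK → INR → BRL → SEK:
SEK 132,000.00 × 6.8559 = INR 904,978.80
INR 904,978.80 ÷ 13.669 = BRL 66,206.66
BRL 66,206.66 ÷ 0.49452 = SEK 133,880.65
Profit = SEK 133,880.65 − SEK 132,000.00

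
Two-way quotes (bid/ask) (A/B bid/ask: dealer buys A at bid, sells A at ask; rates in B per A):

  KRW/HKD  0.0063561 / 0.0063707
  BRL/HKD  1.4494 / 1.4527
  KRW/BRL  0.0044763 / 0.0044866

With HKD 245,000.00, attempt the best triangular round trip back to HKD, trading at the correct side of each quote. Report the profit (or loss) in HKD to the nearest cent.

Net profit: HKD 4,509.09

Best loop HKD → KRW → BRL → HKD:
HKD 245,000.00 ÷ 0.0063707 (buy KRW at ask) = KRW 38,457,312
KRW 38,457,312 × 0.0044763 (sell KRW at bid) = BRL 172,146.47
BRL 172,146.47 × 1.4494 (sell BRL at bid) = HKD 249,509.09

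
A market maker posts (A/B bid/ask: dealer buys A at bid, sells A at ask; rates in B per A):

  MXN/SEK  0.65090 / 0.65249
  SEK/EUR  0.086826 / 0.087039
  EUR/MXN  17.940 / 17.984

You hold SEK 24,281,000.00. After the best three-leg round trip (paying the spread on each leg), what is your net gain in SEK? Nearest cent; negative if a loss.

Best loop SEK → EUR → MXN → SEK:
SEK 24,281,000.00 × 0.086826 (sell SEK at bid) = EUR 2,108,222.11
EUR 2,108,222.11 × 17.940 (sell EUR at bid) = MXN 37,821,504.58
MXN 37,821,504.58 × 0.65090 (sell MXN at bid) = SEK 24,618,017.33

Net profit: SEK 337,017.33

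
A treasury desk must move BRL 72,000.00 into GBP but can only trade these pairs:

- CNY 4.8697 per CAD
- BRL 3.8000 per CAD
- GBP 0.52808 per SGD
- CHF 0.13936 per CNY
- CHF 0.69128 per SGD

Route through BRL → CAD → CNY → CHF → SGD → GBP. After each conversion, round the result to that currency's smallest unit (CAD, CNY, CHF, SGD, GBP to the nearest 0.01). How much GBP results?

BRL 72,000.00 ÷ 3.8000 = CAD 18,947.37
CAD 18,947.37 × 4.8697 = CNY 92,268.01
CNY 92,268.01 × 0.13936 = CHF 12,858.47
CHF 12,858.47 ÷ 0.69128 = SGD 18,600.96
SGD 18,600.96 × 0.52808 = GBP 9,822.79

GBP 9,822.79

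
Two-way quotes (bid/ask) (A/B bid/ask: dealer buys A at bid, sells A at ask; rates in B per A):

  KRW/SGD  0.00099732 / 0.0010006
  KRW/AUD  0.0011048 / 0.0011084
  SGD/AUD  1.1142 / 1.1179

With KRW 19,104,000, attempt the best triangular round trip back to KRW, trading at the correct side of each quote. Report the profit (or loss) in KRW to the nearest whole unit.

Best loop KRW → SGD → AUD → KRW:
KRW 19,104,000 × 0.00099732 (sell KRW at bid) = SGD 19,052.80
SGD 19,052.80 × 1.1142 (sell SGD at bid) = AUD 21,228.63
AUD 21,228.63 ÷ 0.0011084 (buy KRW at ask) = KRW 19,152,500

Net profit: KRW 48,500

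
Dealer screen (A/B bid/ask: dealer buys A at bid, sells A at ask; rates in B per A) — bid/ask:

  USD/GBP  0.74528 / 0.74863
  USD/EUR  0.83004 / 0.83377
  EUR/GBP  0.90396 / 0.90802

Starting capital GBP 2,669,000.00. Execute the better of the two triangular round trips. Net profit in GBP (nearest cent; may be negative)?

Net profit: GBP 6,035.70

Best loop GBP → USD → EUR → GBP:
GBP 2,669,000.00 ÷ 0.74863 (buy USD at ask) = USD 3,565,179.06
USD 3,565,179.06 × 0.83004 (sell USD at bid) = EUR 2,959,241.23
EUR 2,959,241.23 × 0.90396 (sell EUR at bid) = GBP 2,675,035.70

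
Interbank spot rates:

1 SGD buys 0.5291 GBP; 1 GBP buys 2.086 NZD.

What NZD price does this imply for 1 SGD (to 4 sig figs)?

SGD/NZD = 1.104

1 SGD × 0.5291 = 0.5291 GBP
0.5291 GBP × 2.086 = 1.1037 NZD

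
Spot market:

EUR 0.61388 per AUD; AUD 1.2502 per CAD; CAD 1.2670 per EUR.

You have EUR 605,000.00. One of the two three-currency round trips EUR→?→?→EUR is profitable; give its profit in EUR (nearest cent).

Profitable loop is EUR → AUD → CAD → EUR:
EUR 605,000.00 ÷ 0.61388 = AUD 985,534.63
AUD 985,534.63 ÷ 1.2502 = CAD 788,301.58
CAD 788,301.58 ÷ 1.2670 = EUR 622,179.62
Profit = EUR 622,179.62 − EUR 605,000.00

Profit: EUR 17,179.62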